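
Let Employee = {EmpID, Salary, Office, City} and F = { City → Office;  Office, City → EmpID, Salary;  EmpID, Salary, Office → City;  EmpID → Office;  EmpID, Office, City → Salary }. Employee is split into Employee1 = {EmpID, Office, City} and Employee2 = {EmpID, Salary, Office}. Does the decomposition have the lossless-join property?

Common attributes: Employee1 ∩ Employee2 = {EmpID, Office}.
No dependency enlarges {EmpID, Office}, so (EmpID, Office)⁺ = {EmpID, Office}.
The closure contains neither all of Employee1 = {EmpID, Office, City} nor all of Employee2 = {EmpID, Salary, Office}, so the common attributes are not a superkey of either fragment. The join is lossy.

No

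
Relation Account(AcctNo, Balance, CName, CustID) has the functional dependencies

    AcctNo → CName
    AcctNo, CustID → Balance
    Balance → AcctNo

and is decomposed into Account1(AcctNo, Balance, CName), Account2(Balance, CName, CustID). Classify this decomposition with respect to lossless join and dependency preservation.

lossless but not dependency-preserving

Lossless test: (Balance, CName)⁺ = {AcctNo, Balance, CName}, which contains all of one fragment — lossless.
Dependency preservation: the restricted closure of {AcctNo, CustID} across the fragments never reaches {Balance}, so AcctNo, CustID → Balance cannot be enforced without a join — not preserved.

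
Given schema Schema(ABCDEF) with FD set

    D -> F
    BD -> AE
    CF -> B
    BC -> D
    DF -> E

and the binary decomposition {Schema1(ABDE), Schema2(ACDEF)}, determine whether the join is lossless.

Common attributes: Schema1 ∩ Schema2 = {ADE}.
Closure of {ADE}: D → F applies, adding F. So (ADE)⁺ = {ADEF}.
The closure contains neither all of Schema1 = {ABDE} nor all of Schema2 = {ACDEF}, so the common attributes are not a superkey of either fragment. The join is lossy.

No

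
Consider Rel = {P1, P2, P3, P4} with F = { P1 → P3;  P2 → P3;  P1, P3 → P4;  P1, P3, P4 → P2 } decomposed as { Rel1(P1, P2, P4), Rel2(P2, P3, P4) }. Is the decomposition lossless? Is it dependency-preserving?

lossless and dependency-preserving

Lossless test: (P2, P4)⁺ = {P2, P3, P4}, which contains all of one fragment — lossless.
Dependency preservation: P1 → P3; P1, P3 → P4; P1, P3, P4 → P2 are not contained in any single fragment, but the restricted closure of each left-hand side across the fragments still reaches the right-hand side; the remaining FDs each lie inside some fragment. All dependencies are preserved.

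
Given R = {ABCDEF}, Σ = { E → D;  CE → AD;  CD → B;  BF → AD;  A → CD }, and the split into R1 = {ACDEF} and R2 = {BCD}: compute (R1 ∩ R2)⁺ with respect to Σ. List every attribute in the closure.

BCD

R1 ∩ R2 = {CD}.
CD → B applies, adding B
Closure: {BCD}.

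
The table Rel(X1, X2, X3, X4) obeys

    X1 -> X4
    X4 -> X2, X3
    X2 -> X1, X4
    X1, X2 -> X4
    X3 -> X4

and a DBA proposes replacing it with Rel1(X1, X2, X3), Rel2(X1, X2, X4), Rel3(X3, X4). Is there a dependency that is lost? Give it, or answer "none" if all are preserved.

X1 → X4 lies within Rel2.
X4 → X2, X3: restricted closure across fragments reaches X2, X3.
X2 → X1, X4 lies within Rel2.
X1, X2 → X4 lies within Rel2.
X3 → X4 lies within Rel3.
Every dependency is enforceable on the fragments, so the decomposition is dependency-preserving.

none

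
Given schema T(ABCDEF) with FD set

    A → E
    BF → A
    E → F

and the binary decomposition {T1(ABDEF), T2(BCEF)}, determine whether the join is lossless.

Common attributes: T1 ∩ T2 = {BEF}.
Closure of {BEF}: BF → A applies, adding A. So (BEF)⁺ = {ABEF}.
The closure contains neither all of T1 = {ABDEF} nor all of T2 = {BCEF}, so the common attributes are not a superkey of either fragment. The join is lossy.

No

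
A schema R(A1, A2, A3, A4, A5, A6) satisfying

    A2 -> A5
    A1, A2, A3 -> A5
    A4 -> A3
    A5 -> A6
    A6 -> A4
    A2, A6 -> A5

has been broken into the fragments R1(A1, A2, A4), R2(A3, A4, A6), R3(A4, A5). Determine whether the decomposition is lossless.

No

Chase test. Columns are A1, A2, A3, A4, A5, A6; row i has aⱼ where attribute j ∈ Ri, else bᵢⱼ.
Initial tableau (one row per fragment):
  row 1: a1 a2 b13 a4 b15 b16
  row 2: b21 b22 a3 a4 b25 a6
  row 3: b31 b32 b33 a4 a5 b36
Rows 1 and 2 agree on A4; apply A4→A3 and equate their A3 entries.
Rows 1 and 3 agree on A4; apply A4→A3 and equate their A3 entries.
No row becomes fully distinguished — the join is lossy.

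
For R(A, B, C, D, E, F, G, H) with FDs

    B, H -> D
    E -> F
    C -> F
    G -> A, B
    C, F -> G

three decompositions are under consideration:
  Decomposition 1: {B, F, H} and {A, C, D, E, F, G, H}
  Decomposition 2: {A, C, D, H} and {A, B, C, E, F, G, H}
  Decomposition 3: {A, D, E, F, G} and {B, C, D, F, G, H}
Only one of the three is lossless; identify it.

Decomposition 1: common = {F, H}, closure = {F, H} → lossy.
Decomposition 2: common = {A, C, H}, closure = {A, B, C, D, F, G, H} → lossless.
Decomposition 3: common = {D, F, G}, closure = {A, B, D, F, G} → lossy.

Decomposition 2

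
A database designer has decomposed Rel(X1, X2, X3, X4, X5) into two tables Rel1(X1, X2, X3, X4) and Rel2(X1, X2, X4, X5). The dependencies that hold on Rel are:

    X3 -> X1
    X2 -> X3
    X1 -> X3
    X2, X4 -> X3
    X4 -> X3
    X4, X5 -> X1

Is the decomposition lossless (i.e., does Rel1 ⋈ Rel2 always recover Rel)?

Common attributes: Rel1 ∩ Rel2 = {X1, X2, X4}.
Closure of {X1, X2, X4}: X2 → X3 applies, adding X3. So (X1, X2, X4)⁺ = {X1, X2, X3, X4}.
This closure contains every attribute of Rel1, so Rel1 ∩ Rel2 → Rel1. The join is lossless.

Yes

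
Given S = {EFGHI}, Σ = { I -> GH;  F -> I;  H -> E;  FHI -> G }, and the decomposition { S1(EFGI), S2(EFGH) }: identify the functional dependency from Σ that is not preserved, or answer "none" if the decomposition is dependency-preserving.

I -> GH

Check I → GH: no single fragment contains all of {GHI}, and the restricted closure of {I} across the fragments never reaches {GH}.
F → I is preserved.
H → E is preserved.
FHI → G is preserved.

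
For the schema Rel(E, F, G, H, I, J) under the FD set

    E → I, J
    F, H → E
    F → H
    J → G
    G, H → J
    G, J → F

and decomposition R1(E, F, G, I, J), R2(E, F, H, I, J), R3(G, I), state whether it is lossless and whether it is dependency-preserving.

lossless but not dependency-preserving

Lossless test (chase): Rows 1 and 2 agree on F; apply F→H and equate their H entries. Rows 1 and 2 agree on J; apply J→G and equate their G entries. Row 1 is now all distinguished symbols — the join is lossless.
Dependency preservation: the restricted closure of {G, H} across the fragments never reaches {J}, so G, H → J cannot be enforced without a join — not preserved.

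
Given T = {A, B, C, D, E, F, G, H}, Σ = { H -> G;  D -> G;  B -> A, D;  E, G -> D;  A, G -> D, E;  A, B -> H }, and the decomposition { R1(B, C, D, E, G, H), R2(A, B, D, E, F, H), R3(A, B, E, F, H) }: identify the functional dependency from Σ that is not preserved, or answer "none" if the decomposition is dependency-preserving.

A, G -> D, E

Check A, G → D, E: no single fragment contains all of {A, D, E, G}, and the restricted closure of {A, G} across the fragments never reaches {D, E}.
H → G is preserved.
D → G is preserved.
B → A, D is preserved.
E, G → D is preserved.
A, B → H is preserved.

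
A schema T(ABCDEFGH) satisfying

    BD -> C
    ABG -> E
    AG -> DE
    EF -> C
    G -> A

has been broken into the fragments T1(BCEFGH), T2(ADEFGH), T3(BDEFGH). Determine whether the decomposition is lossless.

Yes

Chase test. Columns are ABCDEFGH; row i has aⱼ where attribute j ∈ Ti, else bᵢⱼ.
Initial tableau (one row per fragment):
  row 1: b11 a2 a3 b14 a5 a6 a7 a8
  row 2: a1 b22 b23 a4 a5 a6 a7 a8
  row 3: b31 a2 b33 a4 a5 a6 a7 a8
Rows 1 and 2 agree on EF; apply EF→C and equate their C entries.
Rows 1 and 3 agree on EF; apply EF→C and equate their C entries.
Rows 1 and 2 agree on G; apply G→A and equate their A entries.
Rows 1 and 3 agree on G; apply G→A and equate their A entries.
Rows 1 and 2 agree on AG; apply AG→DE and equate their DE entries.
Row 1 is now all distinguished symbols — the join is lossless.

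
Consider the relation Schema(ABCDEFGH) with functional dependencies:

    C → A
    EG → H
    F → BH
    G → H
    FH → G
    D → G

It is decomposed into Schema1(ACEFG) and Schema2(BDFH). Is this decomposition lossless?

No

Common attributes: Schema1 ∩ Schema2 = {F}.
Closure of {F}: F → BH applies, adding BH; FH → G applies, adding G. So (F)⁺ = {BFGH}.
The closure contains neither all of Schema1 = {ACEFG} nor all of Schema2 = {BDFH}, so the common attributes are not a superkey of either fragment. The join is lossy.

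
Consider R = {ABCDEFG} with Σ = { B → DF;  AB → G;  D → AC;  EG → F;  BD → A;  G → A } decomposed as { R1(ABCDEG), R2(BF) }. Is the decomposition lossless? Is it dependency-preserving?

Lossless test: (B)⁺ = {ABCDFG}, which contains all of one fragment — lossless.
Dependency preservation: the restricted closure of {EG} across the fragments never reaches {F}, so EG → F cannot be enforced without a join — not preserved.

lossless but not dependency-preserving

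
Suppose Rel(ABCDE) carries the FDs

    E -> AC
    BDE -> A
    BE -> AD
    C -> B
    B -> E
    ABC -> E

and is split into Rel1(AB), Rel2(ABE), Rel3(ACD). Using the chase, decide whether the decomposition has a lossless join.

Chase test. Columns are ABCDE; row i has aⱼ where attribute j ∈ Reli, else bᵢⱼ.
Initial tableau (one row per fragment):
  row 1: a1 a2 b13 b14 b15
  row 2: a1 a2 b23 b24 a5
  row 3: a1 b32 a3 a4 b35
Rows 1 and 2 agree on B; apply B→E and equate their E entries.
Rows 1 and 2 agree on E; apply E→AC and equate their AC entries.
Rows 1 and 2 agree on BE; apply BE→AD and equate their AD entries.
No row becomes fully distinguished — the join is lossy.

No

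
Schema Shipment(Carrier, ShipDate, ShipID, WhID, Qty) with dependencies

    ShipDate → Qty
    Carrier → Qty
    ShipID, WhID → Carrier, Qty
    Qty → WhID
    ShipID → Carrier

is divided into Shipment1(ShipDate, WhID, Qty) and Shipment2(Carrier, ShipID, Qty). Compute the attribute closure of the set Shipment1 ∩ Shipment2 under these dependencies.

WhID, Qty

Shipment1 ∩ Shipment2 = {Qty}.
Qty → WhID applies, adding WhID
Closure: {WhID, Qty}.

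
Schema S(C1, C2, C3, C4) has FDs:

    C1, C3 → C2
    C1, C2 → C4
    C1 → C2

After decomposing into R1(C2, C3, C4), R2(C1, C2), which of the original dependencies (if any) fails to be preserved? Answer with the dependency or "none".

Check C1, C2 → C4: no single fragment contains all of {C1, C2, C4}, and the restricted closure of {C1, C2} across the fragments never reaches {C4}.
C1, C3 → C2 is preserved.
C1 → C2 is preserved.

C1, C2 → C4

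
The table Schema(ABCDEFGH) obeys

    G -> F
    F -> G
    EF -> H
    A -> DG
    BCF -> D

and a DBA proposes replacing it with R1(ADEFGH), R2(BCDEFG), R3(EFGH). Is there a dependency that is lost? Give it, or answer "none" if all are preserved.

none

G → F lies within R1.
F → G lies within R1.
EF → H lies within R1.
A → DG lies within R1.
BCF → D lies within R2.
Every dependency is enforceable on the fragments, so the decomposition is dependency-preserving.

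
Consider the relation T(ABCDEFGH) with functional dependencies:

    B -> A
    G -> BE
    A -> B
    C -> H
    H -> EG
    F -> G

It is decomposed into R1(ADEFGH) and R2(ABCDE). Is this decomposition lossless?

No

Common attributes: R1 ∩ R2 = {ADE}.
Closure of {ADE}: A → B applies, adding B. So (ADE)⁺ = {ABDE}.
The closure contains neither all of R1 = {ADEFGH} nor all of R2 = {ABCDE}, so the common attributes are not a superkey of either fragment. The join is lossy.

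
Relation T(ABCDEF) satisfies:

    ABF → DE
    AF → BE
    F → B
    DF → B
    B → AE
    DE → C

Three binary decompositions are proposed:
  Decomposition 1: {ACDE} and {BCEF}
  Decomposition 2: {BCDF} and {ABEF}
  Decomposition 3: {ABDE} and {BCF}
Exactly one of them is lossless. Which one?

Decomposition 1: common = {CE}, closure = {CE} → lossy.
Decomposition 2: common = {BF}, closure = {ABCDEF} → lossless.
Decomposition 3: common = {B}, closure = {ABE} → lossy.

Decomposition 2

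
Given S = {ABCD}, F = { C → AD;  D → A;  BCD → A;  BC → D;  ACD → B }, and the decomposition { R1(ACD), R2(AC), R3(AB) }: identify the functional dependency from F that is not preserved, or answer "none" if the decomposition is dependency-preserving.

Check ACD → B: no single fragment contains all of {ABCD}, and the restricted closure of {ACD} across the fragments never reaches {B}.
C → AD is preserved.
D → A is preserved.
BCD → A is preserved.
BC → D is preserved.

ACD → B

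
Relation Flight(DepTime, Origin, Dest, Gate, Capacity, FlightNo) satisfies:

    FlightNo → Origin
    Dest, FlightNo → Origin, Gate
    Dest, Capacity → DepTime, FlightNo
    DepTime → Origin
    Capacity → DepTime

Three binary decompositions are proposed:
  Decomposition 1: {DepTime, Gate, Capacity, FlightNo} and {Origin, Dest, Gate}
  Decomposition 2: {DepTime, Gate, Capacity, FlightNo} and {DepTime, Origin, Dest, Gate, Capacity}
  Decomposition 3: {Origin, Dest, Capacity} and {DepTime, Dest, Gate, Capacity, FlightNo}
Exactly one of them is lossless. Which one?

Decomposition 3

Decomposition 1: common = {Gate}, closure = {Gate} → lossy.
Decomposition 2: common = {DepTime, Gate, Capacity}, closure = {DepTime, Origin, Gate, Capacity} → lossy.
Decomposition 3: common = {Dest, Capacity}, closure = {DepTime, Origin, Dest, Gate, Capacity, FlightNo} → lossless.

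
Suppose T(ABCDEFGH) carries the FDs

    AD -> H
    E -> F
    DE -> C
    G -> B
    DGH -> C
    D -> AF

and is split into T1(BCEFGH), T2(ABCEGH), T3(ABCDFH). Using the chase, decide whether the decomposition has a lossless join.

No

Chase test. Columns are ABCDEFGH; row i has aⱼ where attribute j ∈ Ti, else bᵢⱼ.
Initial tableau (one row per fragment):
  row 1: b11 a2 a3 b14 a5 a6 a7 a8
  row 2: a1 a2 a3 b24 a5 b26 a7 a8
  row 3: a1 a2 a3 a4 b35 a6 b37 a8
Rows 1 and 2 agree on E; apply E→F and equate their F entries.
No row becomes fully distinguished — the join is lossy.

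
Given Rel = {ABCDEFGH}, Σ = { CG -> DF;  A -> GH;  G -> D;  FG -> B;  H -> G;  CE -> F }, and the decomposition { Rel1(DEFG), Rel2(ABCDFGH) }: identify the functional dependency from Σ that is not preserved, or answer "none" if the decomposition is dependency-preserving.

CE -> F

Check CE → F: no single fragment contains all of {CEF}, and the restricted closure of {CE} across the fragments never reaches {F}.
CG → DF is preserved.
A → GH is preserved.
G → D is preserved.
FG → B is preserved.
H → G is preserved.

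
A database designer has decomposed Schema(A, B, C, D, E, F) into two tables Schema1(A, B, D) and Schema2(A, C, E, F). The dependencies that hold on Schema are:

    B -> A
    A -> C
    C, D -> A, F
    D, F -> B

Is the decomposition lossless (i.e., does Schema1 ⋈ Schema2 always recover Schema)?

No

Common attributes: Schema1 ∩ Schema2 = {A}.
Closure of {A}: A → C applies, adding C. So (A)⁺ = {A, C}.
The closure contains neither all of Schema1 = {A, B, D} nor all of Schema2 = {A, C, E, F}, so the common attributes are not a superkey of either fragment. The join is lossy.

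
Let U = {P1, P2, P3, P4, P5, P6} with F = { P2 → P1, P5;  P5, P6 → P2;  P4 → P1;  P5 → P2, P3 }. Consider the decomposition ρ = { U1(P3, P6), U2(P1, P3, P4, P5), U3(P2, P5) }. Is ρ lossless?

No

Chase test. Columns are P1, P2, P3, P4, P5, P6; row i has aⱼ where attribute j ∈ Ui, else bᵢⱼ.
Initial tableau (one row per fragment):
  row 1: b11 b12 a3 b14 b15 a6
  row 2: a1 b22 a3 a4 a5 b26
  row 3: b31 a2 b33 b34 a5 b36
Rows 2 and 3 agree on P5; apply P5→P2, P3 and equate their P2, P3 entries.
Rows 2 and 3 agree on P2; apply P2→P1, P5 and equate their P1, P5 entries.
No row becomes fully distinguished — the join is lossy.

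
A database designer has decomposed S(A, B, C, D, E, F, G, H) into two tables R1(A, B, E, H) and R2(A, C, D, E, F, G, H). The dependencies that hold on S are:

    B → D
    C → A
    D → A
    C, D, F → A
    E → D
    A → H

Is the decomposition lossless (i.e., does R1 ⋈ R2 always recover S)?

No

Common attributes: R1 ∩ R2 = {A, E, H}.
Closure of {A, E, H}: E → D applies, adding D. So (A, E, H)⁺ = {A, D, E, H}.
The closure contains neither all of R1 = {A, B, E, H} nor all of R2 = {A, C, D, E, F, G, H}, so the common attributes are not a superkey of either fragment. The join is lossy.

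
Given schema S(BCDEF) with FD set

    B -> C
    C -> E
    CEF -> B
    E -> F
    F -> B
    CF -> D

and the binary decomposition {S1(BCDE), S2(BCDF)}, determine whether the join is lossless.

Yes

Common attributes: S1 ∩ S2 = {BCD}.
Closure of {BCD}: C → E applies, adding E; E → F applies, adding F. So (BCD)⁺ = {BCDEF}.
This closure contains every attribute of S1, so S1 ∩ S2 → S1. The join is lossless.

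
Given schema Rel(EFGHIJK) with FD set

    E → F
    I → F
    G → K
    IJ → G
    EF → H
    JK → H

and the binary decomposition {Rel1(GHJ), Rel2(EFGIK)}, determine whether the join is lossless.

No

Common attributes: Rel1 ∩ Rel2 = {G}.
Closure of {G}: G → K applies, adding K. So (G)⁺ = {GK}.
The closure contains neither all of Rel1 = {GHJ} nor all of Rel2 = {EFGIK}, so the common attributes are not a superkey of either fragment. The join is lossy.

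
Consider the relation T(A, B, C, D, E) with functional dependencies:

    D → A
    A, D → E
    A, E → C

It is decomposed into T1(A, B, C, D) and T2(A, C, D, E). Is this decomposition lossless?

Common attributes: T1 ∩ T2 = {A, C, D}.
Closure of {A, C, D}: A, D → E applies, adding E. So (A, C, D)⁺ = {A, C, D, E}.
This closure contains every attribute of T2, so T1 ∩ T2 → T2. The join is lossless.

Yes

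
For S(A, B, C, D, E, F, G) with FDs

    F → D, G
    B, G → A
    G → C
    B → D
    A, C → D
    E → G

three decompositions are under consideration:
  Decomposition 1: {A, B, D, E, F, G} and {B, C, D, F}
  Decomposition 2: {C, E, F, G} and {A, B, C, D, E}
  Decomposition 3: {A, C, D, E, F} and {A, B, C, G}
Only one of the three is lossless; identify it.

Decomposition 1

Decomposition 1: common = {B, D, F}, closure = {A, B, C, D, F, G} → lossless.
Decomposition 2: common = {C, E}, closure = {C, E, G} → lossy.
Decomposition 3: common = {A, C}, closure = {A, C, D} → lossy.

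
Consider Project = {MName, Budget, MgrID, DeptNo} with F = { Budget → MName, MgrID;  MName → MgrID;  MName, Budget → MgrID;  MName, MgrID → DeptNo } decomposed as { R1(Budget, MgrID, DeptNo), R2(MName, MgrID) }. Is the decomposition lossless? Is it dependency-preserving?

lossy and not dependency-preserving

Lossless test: (MgrID)⁺ = {MgrID}, which is a superkey of neither fragment — lossy.
Dependency preservation: the restricted closure of {Budget} across the fragments never reaches {MName, MgrID}, so Budget → MName, MgrID cannot be enforced without a join — not preserved.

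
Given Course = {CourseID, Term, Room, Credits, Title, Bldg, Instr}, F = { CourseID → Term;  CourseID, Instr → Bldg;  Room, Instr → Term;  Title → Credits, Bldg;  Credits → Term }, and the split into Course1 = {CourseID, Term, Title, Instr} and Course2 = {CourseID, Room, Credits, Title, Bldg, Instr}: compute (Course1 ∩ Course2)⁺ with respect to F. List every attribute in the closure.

CourseID, Term, Credits, Title, Bldg, Instr

Course1 ∩ Course2 = {CourseID, Title, Instr}.
CourseID → Term applies, adding Term
CourseID, Instr → Bldg applies, adding Bldg
Title → Credits, Bldg applies, adding Credits
Closure: {CourseID, Term, Credits, Title, Bldg, Instr}.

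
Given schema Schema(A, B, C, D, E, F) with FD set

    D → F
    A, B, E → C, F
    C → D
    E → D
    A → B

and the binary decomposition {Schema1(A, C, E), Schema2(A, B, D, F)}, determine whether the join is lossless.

Common attributes: Schema1 ∩ Schema2 = {A}.
Closure of {A}: A → B applies, adding B. So (A)⁺ = {A, B}.
The closure contains neither all of Schema1 = {A, C, E} nor all of Schema2 = {A, B, D, F}, so the common attributes are not a superkey of either fragment. The join is lossy.

No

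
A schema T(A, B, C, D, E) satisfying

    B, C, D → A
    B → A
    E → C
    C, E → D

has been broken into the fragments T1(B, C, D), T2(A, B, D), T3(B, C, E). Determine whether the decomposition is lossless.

Chase test. Columns are A, B, C, D, E; row i has aⱼ where attribute j ∈ Ti, else bᵢⱼ.
Initial tableau (one row per fragment):
  row 1: b11 a2 a3 a4 b15
  row 2: a1 a2 b23 a4 b25
  row 3: b31 a2 a3 b34 a5
Rows 1 and 2 agree on B; apply B→A and equate their A entries.
Rows 1 and 3 agree on B; apply B→A and equate their A entries.
No row becomes fully distinguished — the join is lossy.

No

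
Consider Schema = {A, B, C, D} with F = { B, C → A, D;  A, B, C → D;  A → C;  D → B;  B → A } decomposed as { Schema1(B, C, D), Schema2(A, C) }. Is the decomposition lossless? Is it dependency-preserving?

lossy and not dependency-preserving

Lossless test: (C)⁺ = {C}, which is a superkey of neither fragment — lossy.
Dependency preservation: the restricted closure of {B, C} across the fragments never reaches {A, D}, so B, C → A, D cannot be enforced without a join — not preserved.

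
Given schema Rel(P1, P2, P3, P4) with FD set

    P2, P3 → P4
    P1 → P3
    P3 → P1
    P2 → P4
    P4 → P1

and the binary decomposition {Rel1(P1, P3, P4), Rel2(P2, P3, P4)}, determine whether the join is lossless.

Common attributes: Rel1 ∩ Rel2 = {P3, P4}.
Closure of {P3, P4}: P3 → P1 applies, adding P1. So (P3, P4)⁺ = {P1, P3, P4}.
This closure contains every attribute of Rel1, so Rel1 ∩ Rel2 → Rel1. The join is lossless.

Yes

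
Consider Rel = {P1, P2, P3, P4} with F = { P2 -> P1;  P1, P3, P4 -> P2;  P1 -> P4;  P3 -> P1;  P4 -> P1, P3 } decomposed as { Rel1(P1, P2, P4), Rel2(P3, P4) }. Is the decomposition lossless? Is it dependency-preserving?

lossless and dependency-preserving

Lossless test: (P4)⁺ = {P1, P2, P3, P4}, which contains all of one fragment — lossless.
Dependency preservation: P1, P3, P4 → P2; P3 → P1; P4 → P1, P3 are not contained in any single fragment, but the restricted closure of each left-hand side across the fragments still reaches the right-hand side; the remaining FDs each lie inside some fragment. All dependencies are preserved.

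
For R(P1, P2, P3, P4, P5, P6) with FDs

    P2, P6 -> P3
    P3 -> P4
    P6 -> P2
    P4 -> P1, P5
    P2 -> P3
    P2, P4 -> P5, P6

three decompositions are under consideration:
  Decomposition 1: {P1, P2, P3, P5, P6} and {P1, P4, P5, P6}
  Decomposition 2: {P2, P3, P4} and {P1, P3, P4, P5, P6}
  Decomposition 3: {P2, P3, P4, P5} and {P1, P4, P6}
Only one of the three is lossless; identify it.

Decomposition 1

Decomposition 1: common = {P1, P5, P6}, closure = {P1, P2, P3, P4, P5, P6} → lossless.
Decomposition 2: common = {P3, P4}, closure = {P1, P3, P4, P5} → lossy.
Decomposition 3: common = {P4}, closure = {P1, P4, P5} → lossy.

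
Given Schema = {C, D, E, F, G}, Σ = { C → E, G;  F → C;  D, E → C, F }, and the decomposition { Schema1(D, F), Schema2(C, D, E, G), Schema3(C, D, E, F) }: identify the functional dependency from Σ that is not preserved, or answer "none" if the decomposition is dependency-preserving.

none

C → E, G lies within Schema2.
F → C lies within Schema3.
D, E → C, F lies within Schema3.
Every dependency is enforceable on the fragments, so the decomposition is dependency-preserving.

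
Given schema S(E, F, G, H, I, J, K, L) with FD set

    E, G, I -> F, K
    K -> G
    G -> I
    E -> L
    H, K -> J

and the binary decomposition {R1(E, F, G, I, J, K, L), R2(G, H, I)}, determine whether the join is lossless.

No

Common attributes: R1 ∩ R2 = {G, I}.
No dependency enlarges {G, I}, so (G, I)⁺ = {G, I}.
The closure contains neither all of R1 = {E, F, G, I, J, K, L} nor all of R2 = {G, H, I}, so the common attributes are not a superkey of either fragment. The join is lossy.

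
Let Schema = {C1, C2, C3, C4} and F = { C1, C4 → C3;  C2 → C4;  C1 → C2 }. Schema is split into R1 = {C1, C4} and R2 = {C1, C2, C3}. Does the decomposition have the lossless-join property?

Yes

Common attributes: R1 ∩ R2 = {C1}.
Closure of {C1}: C1 → C2 applies, adding C2; C2 → C4 applies, adding C4; C1, C4 → C3 applies, adding C3. So (C1)⁺ = {C1, C2, C3, C4}.
This closure contains every attribute of R1, so R1 ∩ R2 → R1. The join is lossless.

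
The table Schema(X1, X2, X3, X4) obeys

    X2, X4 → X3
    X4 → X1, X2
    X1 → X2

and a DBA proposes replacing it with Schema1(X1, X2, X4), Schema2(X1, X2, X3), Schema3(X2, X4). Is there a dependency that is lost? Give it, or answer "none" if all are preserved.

Check X2, X4 → X3: no single fragment contains all of {X2, X3, X4}, and the restricted closure of {X2, X4} across the fragments never reaches {X3}.
X4 → X1, X2 is preserved.
X1 → X2 is preserved.

X2, X4 → X3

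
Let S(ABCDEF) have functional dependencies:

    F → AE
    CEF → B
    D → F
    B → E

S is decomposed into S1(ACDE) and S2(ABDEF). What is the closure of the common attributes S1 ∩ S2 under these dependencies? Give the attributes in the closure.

ADEF

S1 ∩ S2 = {ADE}.
D → F applies, adding F
Closure: {ADEF}.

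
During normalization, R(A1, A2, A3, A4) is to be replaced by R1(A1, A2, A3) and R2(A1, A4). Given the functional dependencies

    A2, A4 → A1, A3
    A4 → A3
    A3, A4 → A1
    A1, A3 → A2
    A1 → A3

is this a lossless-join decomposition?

Yes

Common attributes: R1 ∩ R2 = {A1}.
Closure of {A1}: A1 → A3 applies, adding A3; A1, A3 → A2 applies, adding A2. So (A1)⁺ = {A1, A2, A3}.
This closure contains every attribute of R1, so R1 ∩ R2 → R1. The join is lossless.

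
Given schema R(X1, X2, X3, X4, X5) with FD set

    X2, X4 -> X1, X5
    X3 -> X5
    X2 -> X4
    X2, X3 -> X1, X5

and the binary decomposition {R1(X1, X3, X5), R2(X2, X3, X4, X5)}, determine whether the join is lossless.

No

Common attributes: R1 ∩ R2 = {X3, X5}.
No dependency enlarges {X3, X5}, so (X3, X5)⁺ = {X3, X5}.
The closure contains neither all of R1 = {X1, X3, X5} nor all of R2 = {X2, X3, X4, X5}, so the common attributes are not a superkey of either fragment. The join is lossy.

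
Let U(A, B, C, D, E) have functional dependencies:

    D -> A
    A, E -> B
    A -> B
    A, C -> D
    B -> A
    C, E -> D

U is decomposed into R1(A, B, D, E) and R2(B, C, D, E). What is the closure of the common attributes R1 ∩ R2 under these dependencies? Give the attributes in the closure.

A, B, D, E

R1 ∩ R2 = {B, D, E}.
D → A applies, adding A
Closure: {A, B, D, E}.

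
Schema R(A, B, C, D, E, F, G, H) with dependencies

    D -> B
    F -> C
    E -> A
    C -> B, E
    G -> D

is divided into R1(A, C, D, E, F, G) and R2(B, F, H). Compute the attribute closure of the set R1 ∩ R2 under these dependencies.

R1 ∩ R2 = {F}.
F → C applies, adding C
C → B, E applies, adding B, E
E → A applies, adding A
Closure: {A, B, C, E, F}.

A, B, C, E, F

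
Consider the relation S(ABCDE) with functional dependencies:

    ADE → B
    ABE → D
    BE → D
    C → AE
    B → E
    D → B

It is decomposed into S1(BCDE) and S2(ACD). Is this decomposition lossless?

Yes

Common attributes: S1 ∩ S2 = {CD}.
Closure of {CD}: C → AE applies, adding AE; D → B applies, adding B. So (CD)⁺ = {ABCDE}.
This closure contains every attribute of S1, so S1 ∩ S2 → S1. The join is lossless.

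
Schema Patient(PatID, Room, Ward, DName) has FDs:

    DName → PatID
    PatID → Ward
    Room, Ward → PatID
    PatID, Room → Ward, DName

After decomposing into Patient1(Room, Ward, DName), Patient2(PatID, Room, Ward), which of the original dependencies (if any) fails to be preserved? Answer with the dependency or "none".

Check DName → PatID: no single fragment contains all of {PatID, DName}, and the restricted closure of {DName} across the fragments never reaches {PatID}.
PatID → Ward is preserved.
Room, Ward → PatID is preserved.
PatID, Room → Ward, DName is preserved.

DName → PatID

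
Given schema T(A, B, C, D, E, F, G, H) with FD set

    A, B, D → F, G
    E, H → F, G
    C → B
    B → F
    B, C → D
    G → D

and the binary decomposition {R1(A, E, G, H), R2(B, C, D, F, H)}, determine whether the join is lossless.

Common attributes: R1 ∩ R2 = {H}.
No dependency enlarges {H}, so (H)⁺ = {H}.
The closure contains neither all of R1 = {A, E, G, H} nor all of R2 = {B, C, D, F, H}, so the common attributes are not a superkey of either fragment. The join is lossy.

No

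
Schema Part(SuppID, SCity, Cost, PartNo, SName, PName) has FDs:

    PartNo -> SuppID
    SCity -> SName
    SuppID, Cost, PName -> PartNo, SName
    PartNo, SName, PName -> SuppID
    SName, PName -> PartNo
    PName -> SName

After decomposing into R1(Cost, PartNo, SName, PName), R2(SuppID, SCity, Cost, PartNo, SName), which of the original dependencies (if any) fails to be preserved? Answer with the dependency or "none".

none

PartNo → SuppID lies within R2.
SCity → SName lies within R2.
SuppID, Cost, PName → PartNo, SName: restricted closure across fragments reaches PartNo, SName.
PartNo, SName, PName → SuppID: restricted closure across fragments reaches SuppID.
SName, PName → PartNo lies within R1.
PName → SName lies within R1.
Every dependency is enforceable on the fragments, so the decomposition is dependency-preserving.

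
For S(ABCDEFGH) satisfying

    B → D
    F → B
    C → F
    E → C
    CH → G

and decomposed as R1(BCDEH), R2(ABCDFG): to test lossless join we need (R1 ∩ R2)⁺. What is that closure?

BCDF

R1 ∩ R2 = {BCD}.
C → F applies, adding F
Closure: {BCDF}.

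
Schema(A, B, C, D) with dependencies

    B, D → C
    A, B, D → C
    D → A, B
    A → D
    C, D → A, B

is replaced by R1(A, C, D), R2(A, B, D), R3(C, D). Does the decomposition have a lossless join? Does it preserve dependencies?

Lossless test (chase): Rows 1 and 2 agree on D; apply D→A, B and equate their A, B entries. Rows 1 and 3 agree on D; apply D→A, B and equate their A, B entries. Rows 1 and 2 agree on B, D; apply B, D→C and equate their C entries. Row 1 is now all distinguished symbols — the join is lossless.
Dependency preservation: B, D → C; A, B, D → C; C, D → A, B are not contained in any single fragment, but the restricted closure of each left-hand side across the fragments still reaches the right-hand side; the remaining FDs each lie inside some fragment. All dependencies are preserved.

lossless and dependency-preserving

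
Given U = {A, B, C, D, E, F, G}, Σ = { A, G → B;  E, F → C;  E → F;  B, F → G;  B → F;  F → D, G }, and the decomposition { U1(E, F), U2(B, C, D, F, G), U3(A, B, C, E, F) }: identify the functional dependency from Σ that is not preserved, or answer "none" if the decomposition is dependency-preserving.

A, G → B

Check A, G → B: no single fragment contains all of {A, B, G}, and the restricted closure of {A, G} across the fragments never reaches {B}.
E, F → C is preserved.
E → F is preserved.
B, F → G is preserved.
B → F is preserved.
F → D, G is preserved.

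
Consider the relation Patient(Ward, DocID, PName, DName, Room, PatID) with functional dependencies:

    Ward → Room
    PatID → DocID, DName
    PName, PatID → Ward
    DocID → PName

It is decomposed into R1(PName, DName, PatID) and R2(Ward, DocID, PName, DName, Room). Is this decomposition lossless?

Common attributes: R1 ∩ R2 = {PName, DName}.
No dependency enlarges {PName, DName}, so (PName, DName)⁺ = {PName, DName}.
The closure contains neither all of R1 = {PName, DName, PatID} nor all of R2 = {Ward, DocID, PName, DName, Room}, so the common attributes are not a superkey of either fragment. The join is lossy.

No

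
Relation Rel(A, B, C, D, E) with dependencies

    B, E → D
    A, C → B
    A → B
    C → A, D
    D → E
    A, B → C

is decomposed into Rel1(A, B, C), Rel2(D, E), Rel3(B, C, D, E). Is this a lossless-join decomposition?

Chase test. Columns are A, B, C, D, E; row i has aⱼ where attribute j ∈ Reli, else bᵢⱼ.
Initial tableau (one row per fragment):
  row 1: a1 a2 a3 b14 b15
  row 2: b21 b22 b23 a4 a5
  row 3: b31 a2 a3 a4 a5
Rows 1 and 3 agree on C; apply C→A, D and equate their A, D entries.
Rows 1 and 2 agree on D; apply D→E and equate their E entries.
Row 1 is now all distinguished symbols — the join is lossless.

Yes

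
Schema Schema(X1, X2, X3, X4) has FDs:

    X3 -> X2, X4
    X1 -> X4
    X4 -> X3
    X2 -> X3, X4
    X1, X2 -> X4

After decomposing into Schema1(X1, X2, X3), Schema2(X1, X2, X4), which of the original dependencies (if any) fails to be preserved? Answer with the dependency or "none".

none

X3 → X2, X4: restricted closure across fragments reaches X2, X4.
X1 → X4 lies within Schema2.
X4 → X3: restricted closure across fragments reaches X3.
X2 → X3, X4: restricted closure across fragments reaches X3, X4.
X1, X2 → X4 lies within Schema2.
Every dependency is enforceable on the fragments, so the decomposition is dependency-preserving.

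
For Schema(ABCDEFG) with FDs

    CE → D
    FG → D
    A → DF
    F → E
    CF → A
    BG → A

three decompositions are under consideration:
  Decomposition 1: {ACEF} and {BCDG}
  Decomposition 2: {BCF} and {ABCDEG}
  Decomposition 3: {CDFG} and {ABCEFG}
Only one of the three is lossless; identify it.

Decomposition 1: common = {C}, closure = {C} → lossy.
Decomposition 2: common = {BC}, closure = {BC} → lossy.
Decomposition 3: common = {CFG}, closure = {ACDEFG} → lossless.

Decomposition 3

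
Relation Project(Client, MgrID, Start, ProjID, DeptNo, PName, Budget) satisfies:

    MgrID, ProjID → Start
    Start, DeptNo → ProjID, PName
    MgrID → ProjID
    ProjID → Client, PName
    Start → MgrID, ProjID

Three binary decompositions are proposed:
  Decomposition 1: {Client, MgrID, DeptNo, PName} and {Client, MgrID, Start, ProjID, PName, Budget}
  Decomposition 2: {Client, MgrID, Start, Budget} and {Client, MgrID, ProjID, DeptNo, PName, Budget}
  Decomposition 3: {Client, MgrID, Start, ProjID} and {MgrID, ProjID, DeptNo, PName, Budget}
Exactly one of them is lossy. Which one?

Decomposition 1

Decomposition 1: common = {Client, MgrID, PName}, closure = {Client, MgrID, Start, ProjID, PName} → lossy.
Decomposition 2: common = {Client, MgrID, Budget}, closure = {Client, MgrID, Start, ProjID, PName, Budget} → lossless.
Decomposition 3: common = {MgrID, ProjID}, closure = {Client, MgrID, Start, ProjID, PName} → lossless.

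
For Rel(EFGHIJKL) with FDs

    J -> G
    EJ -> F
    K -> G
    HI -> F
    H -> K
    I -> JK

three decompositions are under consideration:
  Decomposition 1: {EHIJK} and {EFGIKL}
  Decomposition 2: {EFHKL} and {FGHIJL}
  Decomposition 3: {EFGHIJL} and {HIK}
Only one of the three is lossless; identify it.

Decomposition 3

Decomposition 1: common = {EIK}, closure = {EFGIJK} → lossy.
Decomposition 2: common = {FHL}, closure = {FGHKL} → lossy.
Decomposition 3: common = {HI}, closure = {FGHIJK} → lossless.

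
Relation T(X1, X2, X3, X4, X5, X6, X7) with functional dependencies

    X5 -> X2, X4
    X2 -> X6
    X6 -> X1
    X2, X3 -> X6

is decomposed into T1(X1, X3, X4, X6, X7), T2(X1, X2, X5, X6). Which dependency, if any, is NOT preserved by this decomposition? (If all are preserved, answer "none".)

Check X5 → X2, X4: no single fragment contains all of {X2, X4, X5}, and the restricted closure of {X5} across the fragments never reaches {X2, X4}.
X2 → X6 is preserved.
X6 → X1 is preserved.
X2, X3 → X6 is preserved.

X5 -> X2, X4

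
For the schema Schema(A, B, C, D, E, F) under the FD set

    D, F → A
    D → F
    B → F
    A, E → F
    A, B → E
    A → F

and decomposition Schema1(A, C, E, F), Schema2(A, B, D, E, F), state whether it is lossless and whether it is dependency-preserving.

lossy but dependency-preserving

Lossless test: (A, E, F)⁺ = {A, E, F}, which is a superkey of neither fragment — lossy.
Dependency preservation: every FD's attributes lie within a single fragment, so each can be enforced locally — preserved.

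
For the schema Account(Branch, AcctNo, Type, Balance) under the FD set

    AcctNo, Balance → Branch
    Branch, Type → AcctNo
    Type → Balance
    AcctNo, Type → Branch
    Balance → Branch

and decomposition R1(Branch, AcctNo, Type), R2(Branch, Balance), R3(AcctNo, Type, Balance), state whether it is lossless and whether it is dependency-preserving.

Lossless test (chase): Rows 1 and 3 agree on Type; apply Type→Balance and equate their Balance entries. Rows 1 and 3 agree on AcctNo, Type; apply AcctNo, Type→Branch and equate their Branch entries. Row 1 is now all distinguished symbols — the join is lossless.
Dependency preservation: AcctNo, Balance → Branch is not contained in any single fragment, but the restricted closure of its left-hand side across the fragments still reaches the right-hand side; the remaining FDs each lie inside some fragment. All dependencies are preserved.

lossless and dependency-preserving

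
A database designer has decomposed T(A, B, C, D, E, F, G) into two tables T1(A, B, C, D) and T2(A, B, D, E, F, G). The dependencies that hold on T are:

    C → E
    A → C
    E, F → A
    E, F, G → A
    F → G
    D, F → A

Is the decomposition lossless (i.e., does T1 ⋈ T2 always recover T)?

Yes

Common attributes: T1 ∩ T2 = {A, B, D}.
Closure of {A, B, D}: A → C applies, adding C; C → E applies, adding E. So (A, B, D)⁺ = {A, B, C, D, E}.
This closure contains every attribute of T1, so T1 ∩ T2 → T1. The join is lossless.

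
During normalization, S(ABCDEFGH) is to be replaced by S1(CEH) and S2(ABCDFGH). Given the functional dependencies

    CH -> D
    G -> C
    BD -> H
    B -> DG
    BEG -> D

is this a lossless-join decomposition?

No

Common attributes: S1 ∩ S2 = {CH}.
Closure of {CH}: CH → D applies, adding D. So (CH)⁺ = {CDH}.
The closure contains neither all of S1 = {CEH} nor all of S2 = {ABCDFGH}, so the common attributes are not a superkey of either fragment. The join is lossy.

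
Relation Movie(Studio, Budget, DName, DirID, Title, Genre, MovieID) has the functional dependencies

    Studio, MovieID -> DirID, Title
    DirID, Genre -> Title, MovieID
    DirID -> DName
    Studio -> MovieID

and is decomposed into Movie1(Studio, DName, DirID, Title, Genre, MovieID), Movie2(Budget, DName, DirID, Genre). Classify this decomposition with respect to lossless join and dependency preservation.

Lossless test: (DName, DirID, Genre)⁺ = {DName, DirID, Title, Genre, MovieID}, which is a superkey of neither fragment — lossy.
Dependency preservation: every FD's attributes lie within a single fragment, so each can be enforced locally — preserved.

lossy but dependency-preserving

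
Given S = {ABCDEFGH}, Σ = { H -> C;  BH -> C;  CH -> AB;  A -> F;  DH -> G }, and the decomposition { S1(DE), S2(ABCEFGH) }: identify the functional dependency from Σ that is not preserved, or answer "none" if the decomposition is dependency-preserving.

Check DH → G: no single fragment contains all of {DGH}, and the restricted closure of {DH} across the fragments never reaches {G}.
H → C is preserved.
BH → C is preserved.
CH → AB is preserved.
A → F is preserved.

DH -> G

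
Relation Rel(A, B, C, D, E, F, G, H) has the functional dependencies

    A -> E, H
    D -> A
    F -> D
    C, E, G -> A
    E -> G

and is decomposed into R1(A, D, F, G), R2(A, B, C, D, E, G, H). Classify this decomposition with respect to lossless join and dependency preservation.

Lossless test: (A, D, G)⁺ = {A, D, E, G, H}, which is a superkey of neither fragment — lossy.
Dependency preservation: every FD's attributes lie within a single fragment, so each can be enforced locally — preserved.

lossy but dependency-preserving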